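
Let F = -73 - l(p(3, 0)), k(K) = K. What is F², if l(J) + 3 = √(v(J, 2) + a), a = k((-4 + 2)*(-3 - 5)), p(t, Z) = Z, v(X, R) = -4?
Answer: 4912 + 280*√3 ≈ 5397.0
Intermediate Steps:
a = 16 (a = (-4 + 2)*(-3 - 5) = -2*(-8) = 16)
l(J) = -3 + 2*√3 (l(J) = -3 + √(-4 + 16) = -3 + √12 = -3 + 2*√3)
F = -70 - 2*√3 (F = -73 - (-3 + 2*√3) = -73 + (3 - 2*√3) = -70 - 2*√3 ≈ -73.464)
F² = (-70 - 2*√3)²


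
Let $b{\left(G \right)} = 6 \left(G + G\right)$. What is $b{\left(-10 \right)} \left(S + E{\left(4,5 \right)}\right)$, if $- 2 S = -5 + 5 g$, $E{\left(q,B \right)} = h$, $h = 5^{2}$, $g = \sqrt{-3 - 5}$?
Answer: $-3300 + 600 i \sqrt{2} \approx -3300.0 + 848.53 i$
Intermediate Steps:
$b{\left(G \right)} = 12 G$ ($b{\left(G \right)} = 6 \cdot 2 G = 12 G$)
$g = 2 i \sqrt{2}$ ($g = \sqrt{-8} = 2 i \sqrt{2} \approx 2.8284 i$)
$h = 25$
$E{\left(q,B \right)} = 25$
$S = \frac{5}{2} - 5 i \sqrt{2}$ ($S = - \frac{-5 + 5 \cdot 2 i \sqrt{2}}{2} = - \frac{-5 + 10 i \sqrt{2}}{2} = \frac{5}{2} - 5 i \sqrt{2} \approx 2.5 - 7.0711 i$)
$b{\left(-10 \right)} \left(S + E{\left(4,5 \right)}\right) = 12 \left(-10\right) \left(\left(\frac{5}{2} - 5 i \sqrt{2}\right) + 25\right) = - 120 \left(\frac{55}{2} - 5 i \sqrt{2}\right) = -3300 + 600 i \sqrt{2}$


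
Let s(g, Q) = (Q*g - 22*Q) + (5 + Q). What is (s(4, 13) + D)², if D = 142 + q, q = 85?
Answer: 121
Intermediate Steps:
D = 227 (D = 142 + 85 = 227)
s(g, Q) = 5 - 21*Q + Q*g (s(g, Q) = (-22*Q + Q*g) + (5 + Q) = 5 - 21*Q + Q*g)
(s(4, 13) + D)² = ((5 - 21*13 + 13*4) + 227)² = ((5 - 273 + 52) + 227)² = (-216 + 227)² = 11² = 121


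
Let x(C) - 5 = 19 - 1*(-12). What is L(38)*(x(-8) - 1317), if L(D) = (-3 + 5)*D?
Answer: -97356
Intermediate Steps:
x(C) = 36 (x(C) = 5 + (19 - 1*(-12)) = 5 + (19 + 12) = 5 + 31 = 36)
L(D) = 2*D
L(38)*(x(-8) - 1317) = (2*38)*(36 - 1317) = 76*(-1281) = -97356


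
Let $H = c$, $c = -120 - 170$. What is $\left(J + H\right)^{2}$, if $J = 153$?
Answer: $18769$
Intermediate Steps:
$c = -290$ ($c = -120 - 170 = -290$)
$H = -290$
$\left(J + H\right)^{2} = \left(153 - 290\right)^{2} = \left(-137\right)^{2} = 18769$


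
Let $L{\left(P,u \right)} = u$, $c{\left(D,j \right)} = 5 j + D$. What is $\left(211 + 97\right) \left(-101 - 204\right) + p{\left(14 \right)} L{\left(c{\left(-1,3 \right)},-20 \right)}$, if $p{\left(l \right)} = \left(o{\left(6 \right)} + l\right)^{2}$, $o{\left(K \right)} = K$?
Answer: $-101940$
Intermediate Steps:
$c{\left(D,j \right)} = D + 5 j$
$p{\left(l \right)} = \left(6 + l\right)^{2}$
$\left(211 + 97\right) \left(-101 - 204\right) + p{\left(14 \right)} L{\left(c{\left(-1,3 \right)},-20 \right)} = \left(211 + 97\right) \left(-101 - 204\right) + \left(6 + 14\right)^{2} \left(-20\right) = 308 \left(-305\right) + 20^{2} \left(-20\right) = -93940 + 400 \left(-20\right) = -93940 - 8000 = -101940$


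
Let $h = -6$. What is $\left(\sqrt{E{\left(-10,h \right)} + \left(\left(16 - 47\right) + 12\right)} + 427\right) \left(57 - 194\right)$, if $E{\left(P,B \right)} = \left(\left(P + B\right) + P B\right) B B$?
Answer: $-58499 - 137 \sqrt{1565} \approx -63919.0$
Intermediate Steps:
$E{\left(P,B \right)} = B^{2} \left(B + P + B P\right)$ ($E{\left(P,B \right)} = \left(\left(B + P\right) + B P\right) B B = \left(B + P + B P\right) B B = B \left(B + P + B P\right) B = B^{2} \left(B + P + B P\right)$)
$\left(\sqrt{E{\left(-10,h \right)} + \left(\left(16 - 47\right) + 12\right)} + 427\right) \left(57 - 194\right) = \left(\sqrt{\left(-6\right)^{2} \left(-6 - 10 - -60\right) + \left(\left(16 - 47\right) + 12\right)} + 427\right) \left(57 - 194\right) = \left(\sqrt{36 \left(-6 - 10 + 60\right) + \left(-31 + 12\right)} + 427\right) \left(57 - 194\right) = \left(\sqrt{36 \cdot 44 - 19} + 427\right) \left(-137\right) = \left(\sqrt{1584 - 19} + 427\right) \left(-137\right) = \left(\sqrt{1565} + 427\right) \left(-137\right) = \left(427 + \sqrt{1565}\right) \left(-137\right) = -58499 - 137 \sqrt{1565}$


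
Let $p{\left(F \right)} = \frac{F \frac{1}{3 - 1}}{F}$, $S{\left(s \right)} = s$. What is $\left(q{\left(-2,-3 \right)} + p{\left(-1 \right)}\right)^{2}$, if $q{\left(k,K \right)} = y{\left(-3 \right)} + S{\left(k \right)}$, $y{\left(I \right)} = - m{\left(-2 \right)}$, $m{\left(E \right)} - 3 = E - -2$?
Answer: $\frac{81}{4} \approx 20.25$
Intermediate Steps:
$m{\left(E \right)} = 5 + E$ ($m{\left(E \right)} = 3 + \left(E - -2\right) = 3 + \left(E + 2\right) = 3 + \left(2 + E\right) = 5 + E$)
$y{\left(I \right)} = -3$ ($y{\left(I \right)} = - (5 - 2) = \left(-1\right) 3 = -3$)
$q{\left(k,K \right)} = -3 + k$
$p{\left(F \right)} = \frac{1}{2}$ ($p{\left(F \right)} = \frac{F \frac{1}{2}}{F} = \frac{\frac{1}{2} F}{F} = \frac{1}{2}$)
$\left(q{\left(-2,-3 \right)} + p{\left(-1 \right)}\right)^{2} = \left(\left(-3 - 2\right) + \frac{1}{2}\right)^{2} = \left(-5 + \frac{1}{2}\right)^{2} = \left(- \frac{9}{2}\right)^{2} = \frac{81}{4}$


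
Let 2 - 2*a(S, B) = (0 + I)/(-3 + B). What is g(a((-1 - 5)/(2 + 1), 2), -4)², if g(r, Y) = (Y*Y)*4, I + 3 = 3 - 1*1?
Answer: 4096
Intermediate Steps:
I = -1 (I = -3 + (3 - 1*1) = -3 + (3 - 1) = -3 + 2 = -1)
a(S, B) = 1 + 1/(2*(-3 + B)) (a(S, B) = 1 - (0 - 1)/(2*(-3 + B)) = 1 - (-1)/(2*(-3 + B)) = 1 + 1/(2*(-3 + B)))
g(r, Y) = 4*Y² (g(r, Y) = Y²*4 = 4*Y²)
g(a((-1 - 5)/(2 + 1), 2), -4)² = (4*(-4)²)² = (4*16)² = 64² = 4096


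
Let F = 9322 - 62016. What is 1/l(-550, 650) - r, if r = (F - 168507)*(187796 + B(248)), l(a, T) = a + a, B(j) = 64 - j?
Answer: 45649958213199/1100 ≈ 4.1500e+10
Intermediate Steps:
F = -52694
l(a, T) = 2*a
r = -41499962012 (r = (-52694 - 168507)*(187796 + (64 - 1*248)) = -221201*(187796 + (64 - 248)) = -221201*(187796 - 184) = -221201*187612 = -41499962012)
1/l(-550, 650) - r = 1/(2*(-550)) - 1*(-41499962012) = 1/(-1100) + 41499962012 = -1/1100 + 41499962012 = 45649958213199/1100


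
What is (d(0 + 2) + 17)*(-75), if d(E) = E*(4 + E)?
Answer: -2175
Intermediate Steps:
(d(0 + 2) + 17)*(-75) = ((0 + 2)*(4 + (0 + 2)) + 17)*(-75) = (2*(4 + 2) + 17)*(-75) = (2*6 + 17)*(-75) = (12 + 17)*(-75) = 29*(-75) = -2175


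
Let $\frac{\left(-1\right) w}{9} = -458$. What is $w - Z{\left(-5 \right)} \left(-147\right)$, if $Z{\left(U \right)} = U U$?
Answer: $7797$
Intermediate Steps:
$w = 4122$ ($w = \left(-9\right) \left(-458\right) = 4122$)
$Z{\left(U \right)} = U^{2}$
$w - Z{\left(-5 \right)} \left(-147\right) = 4122 - \left(-5\right)^{2} \left(-147\right) = 4122 - 25 \left(-147\right) = 4122 - -3675 = 4122 + 3675 = 7797$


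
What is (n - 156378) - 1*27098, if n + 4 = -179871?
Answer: -363351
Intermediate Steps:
n = -179875 (n = -4 - 179871 = -179875)
(n - 156378) - 1*27098 = (-179875 - 156378) - 1*27098 = -336253 - 27098 = -363351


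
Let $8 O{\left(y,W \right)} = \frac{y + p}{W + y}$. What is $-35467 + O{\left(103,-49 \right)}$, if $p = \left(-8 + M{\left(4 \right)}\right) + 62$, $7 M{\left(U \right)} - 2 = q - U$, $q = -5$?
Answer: $- \frac{1276799}{36} \approx -35467.0$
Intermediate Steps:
$M{\left(U \right)} = - \frac{3}{7} - \frac{U}{7}$ ($M{\left(U \right)} = \frac{2}{7} + \frac{-5 - U}{7} = \frac{2}{7} - \left(\frac{5}{7} + \frac{U}{7}\right) = - \frac{3}{7} - \frac{U}{7}$)
$p = 53$ ($p = \left(-8 - 1\right) + 62 = -9 + 62 = 53$)
$O{\left(y,W \right)} = \frac{53 + y}{8 \left(W + y\right)}$ ($O{\left(y,W \right)} = \frac{\left(y + 53\right) \frac{1}{W + y}}{8} = \frac{\left(53 + y\right) \frac{1}{W + y}}{8} = \frac{\frac{1}{W + y} \left(53 + y\right)}{8} = \frac{53 + y}{8 \left(W + y\right)}$)
$-35467 + O{\left(103,-49 \right)} = -35467 + \frac{53 + 103}{8 \left(-49 + 103\right)} = -35467 + \frac{1}{8} \cdot \frac{1}{54} \cdot 156 = -35467 + \frac{13}{36} = - \frac{1276799}{36}$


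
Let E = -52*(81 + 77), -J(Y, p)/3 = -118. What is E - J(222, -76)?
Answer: -8570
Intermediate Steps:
J(Y, p) = 354 (J(Y, p) = -3*(-118) = 354)
E = -8216 (E = -52*158 = -8216)
E - J(222, -76) = -8216 - 1*354 = -8216 - 354 = -8570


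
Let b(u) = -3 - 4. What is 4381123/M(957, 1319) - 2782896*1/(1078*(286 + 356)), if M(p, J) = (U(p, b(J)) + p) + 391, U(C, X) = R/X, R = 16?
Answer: 1766522974093/543279660 ≈ 3251.6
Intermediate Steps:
b(u) = -7
U(C, X) = 16/X
M(p, J) = 2721/7 + p (M(p, J) = (16/(-7) + p) + 391 = (16*(-⅐) + p) + 391 = (-16/7 + p) + 391 = 2721/7 + p)
4381123/M(957, 1319) - 2782896*1/(1078*(286 + 356)) = 4381123/(2721/7 + 957) - 2782896*1/(1078*(286 + 356)) = 4381123/(9420/7) - 2782896/(1078*642) = 4381123*(7/9420) - 2782896/692076 = 30667861/9420 - 2782896*1/692076 = 30667861/9420 - 231908/57673 = 1766522974093/543279660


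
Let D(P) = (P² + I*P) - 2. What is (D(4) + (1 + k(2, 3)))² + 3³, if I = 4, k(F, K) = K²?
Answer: 1627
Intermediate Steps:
D(P) = -2 + P² + 4*P (D(P) = (P² + 4*P) - 2 = -2 + P² + 4*P)
(D(4) + (1 + k(2, 3)))² + 3³ = ((-2 + 4² + 4*4) + (1 + 3²))² + 3³ = ((-2 + 16 + 16) + (1 + 9))² + 27 = (30 + 10)² + 27 = 40² + 27 = 1600 + 27 = 1627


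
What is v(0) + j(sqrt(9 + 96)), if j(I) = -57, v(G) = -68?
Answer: -125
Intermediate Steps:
v(0) + j(sqrt(9 + 96)) = -68 - 57 = -125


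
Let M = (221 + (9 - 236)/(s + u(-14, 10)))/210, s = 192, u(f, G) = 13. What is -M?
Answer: -7513/7175 ≈ -1.0471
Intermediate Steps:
M = 7513/7175 (M = (221 + (9 - 236)/(192 + 13))/210 = (221 - 227/205)/210 = (1/210)*(45078/205) = 7513/7175 ≈ 1.0471)
-M = -1*7513/7175 = -7513/7175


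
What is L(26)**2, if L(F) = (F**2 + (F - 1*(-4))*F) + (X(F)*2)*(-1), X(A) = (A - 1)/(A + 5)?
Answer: 2032747396/961 ≈ 2.1152e+6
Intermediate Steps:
X(A) = (-1 + A)/(5 + A)
L(F) = F**2 + F*(4 + F) - 2*(-1 + F)/(5 + F) (L(F) = (F**2 + (F - 1*(-4))*F) + (((-1 + F)/(5 + F))*2)*(-1) = (F**2 + (F + 4)*F) + (2*(-1 + F)/(5 + F))*(-1) = (F**2 + (4 + F)*F) - 2*(-1 + F)/(5 + F) = (F**2 + F*(4 + F)) - 2*(-1 + F)/(5 + F) = F**2 + F*(4 + F) - 2*(-1 + F)/(5 + F))
L(26)**2 = (2*(1 - 1*26 + 26*(2 + 26)*(5 + 26))/(5 + 26))**2 = (2*(1 - 26 + 26*28*31)/31)**2 = (2*(1/31)*(1 - 26 + 22568))**2 = (2*(1/31)*22543)**2 = (45086/31)**2 = 2032747396/961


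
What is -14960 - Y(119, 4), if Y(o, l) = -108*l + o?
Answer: -14647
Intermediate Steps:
Y(o, l) = o - 108*l
-14960 - Y(119, 4) = -14960 - (119 - 108*4) = -14960 - (119 - 432) = -14960 - 1*(-313) = -14960 + 313 = -14647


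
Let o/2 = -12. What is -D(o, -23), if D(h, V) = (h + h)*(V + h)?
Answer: -2256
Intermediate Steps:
o = -24 (o = 2*(-12) = -24)
D(h, V) = 2*h*(V + h) (D(h, V) = (2*h)*(V + h) = 2*h*(V + h))
-D(o, -23) = -2*(-24)*(-23 - 24) = -2*(-24)*(-47) = -1*2256 = -2256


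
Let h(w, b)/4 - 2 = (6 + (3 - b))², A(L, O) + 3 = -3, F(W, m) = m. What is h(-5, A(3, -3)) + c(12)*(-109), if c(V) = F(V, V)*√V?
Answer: 908 - 2616*√3 ≈ -3623.0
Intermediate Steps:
A(L, O) = -6 (A(L, O) = -3 - 3 = -6)
h(w, b) = 8 + 4*(9 - b)² (h(w, b) = 8 + 4*(6 + (3 - b))² = 8 + 4*(9 - b)²)
c(V) = V^(3/2) (c(V) = V*√V = V^(3/2))
h(-5, A(3, -3)) + c(12)*(-109) = (8 + 4*(-9 - 6)²) + 12^(3/2)*(-109) = (8 + 4*(-15)²) + (24*√3)*(-109) = (8 + 4*225) - 2616*√3 = (8 + 900) - 2616*√3 = 908 - 2616*√3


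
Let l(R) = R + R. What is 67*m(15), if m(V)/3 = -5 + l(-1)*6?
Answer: -3417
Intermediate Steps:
l(R) = 2*R
m(V) = -51 (m(V) = 3*(-5 + (2*(-1))*6) = 3*(-5 - 2*6) = 3*(-5 - 12) = 3*(-17) = -51)
67*m(15) = 67*(-51) = -3417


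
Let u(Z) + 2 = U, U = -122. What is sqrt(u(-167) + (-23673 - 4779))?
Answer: 4*I*sqrt(1786) ≈ 169.04*I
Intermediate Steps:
u(Z) = -124 (u(Z) = -2 - 122 = -124)
sqrt(u(-167) + (-23673 - 4779)) = sqrt(-124 + (-23673 - 4779)) = sqrt(-124 - 28452) = sqrt(-28576) = 4*I*sqrt(1786)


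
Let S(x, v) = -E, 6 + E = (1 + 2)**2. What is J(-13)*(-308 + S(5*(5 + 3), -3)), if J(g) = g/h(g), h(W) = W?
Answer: -311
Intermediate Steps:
E = 3 (E = -6 + (1 + 2)**2 = -6 + 3**2 = -6 + 9 = 3)
S(x, v) = -3 (S(x, v) = -1*3 = -3)
J(g) = 1 (J(g) = g/g = 1)
J(-13)*(-308 + S(5*(5 + 3), -3)) = 1*(-308 - 3) = 1*(-311) = -311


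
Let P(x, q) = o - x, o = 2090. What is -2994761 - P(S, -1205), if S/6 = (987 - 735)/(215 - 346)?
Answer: -392588993/131 ≈ -2.9969e+6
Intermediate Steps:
S = -1512/131 (S = 6*((987 - 735)/(215 - 346)) = 6*(252/(-131)) = 6*(252*(-1/131)) = 6*(-252/131) = -1512/131 ≈ -11.542)
P(x, q) = 2090 - x
-2994761 - P(S, -1205) = -2994761 - (2090 - 1*(-1512/131)) = -2994761 - (2090 + 1512/131) = -2994761 - 1*275302/131 = -2994761 - 275302/131 = -392588993/131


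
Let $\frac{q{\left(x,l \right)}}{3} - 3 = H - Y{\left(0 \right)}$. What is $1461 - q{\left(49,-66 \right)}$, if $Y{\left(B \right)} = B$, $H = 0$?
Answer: $1452$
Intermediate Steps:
$q{\left(x,l \right)} = 9$ ($q{\left(x,l \right)} = 9 + 3 \left(0 - 0\right) = 9 + 3 \left(0 + 0\right) = 9 + 3 \cdot 0 = 9 + 0 = 9$)
$1461 - q{\left(49,-66 \right)} = 1461 - 9 = 1452$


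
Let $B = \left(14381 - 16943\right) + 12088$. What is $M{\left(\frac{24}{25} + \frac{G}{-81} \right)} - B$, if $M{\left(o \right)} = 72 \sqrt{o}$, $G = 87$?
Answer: $-9526 + \frac{8 i \sqrt{231}}{5} \approx -9526.0 + 24.318 i$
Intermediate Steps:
$B = 9526$ ($B = -2562 + 12088 = 9526$)
$M{\left(\frac{24}{25} + \frac{G}{-81} \right)} - B = 72 \sqrt{\frac{24}{25} + \frac{87}{-81}} - 9526 = 72 \sqrt{24 \cdot \frac{1}{25} + 87 \left(- \frac{1}{81}\right)} - 9526 = 72 \sqrt{\frac{24}{25} - \frac{29}{27}} - 9526 = 72 \sqrt{- \frac{77}{675}} - 9526 = 72 \frac{i \sqrt{231}}{45} - 9526 = \frac{8 i \sqrt{231}}{5} - 9526 = -9526 + \frac{8 i \sqrt{231}}{5}$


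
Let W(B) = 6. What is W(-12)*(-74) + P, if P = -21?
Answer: -465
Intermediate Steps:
W(-12)*(-74) + P = 6*(-74) - 21 = -444 - 21 = -465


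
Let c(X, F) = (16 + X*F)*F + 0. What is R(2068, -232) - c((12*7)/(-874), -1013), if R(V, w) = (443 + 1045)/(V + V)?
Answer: 25944172180/225929 ≈ 1.1483e+5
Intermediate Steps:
c(X, F) = F*(16 + F*X) (c(X, F) = (16 + F*X)*F + 0 = F*(16 + F*X) + 0 = F*(16 + F*X))
R(V, w) = 744/V (R(V, w) = 1488/((2*V)) = 1488*(1/(2*V)) = 744/V)
R(2068, -232) - c((12*7)/(-874), -1013) = 744/2068 - (-1013)*(16 - 1013*12*7/(-874)) = 744*(1/2068) - (-1013)*(16 - 85092*(-1)/874) = 186/517 - (-1013)*(16 - 1013*(-42/437)) = 186/517 - (-1013)*(16 + 42546/437) = 186/517 - (-1013)*49538/437 = 186/517 - 1*(-50181994/437) = 186/517 + 50181994/437 = 25944172180/225929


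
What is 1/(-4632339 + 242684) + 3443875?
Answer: 15117423113124/4389655 ≈ 3.4439e+6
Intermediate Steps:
1/(-4632339 + 242684) + 3443875 = 1/(-4389655) + 3443875 = -1/4389655 + 3443875 = 15117423113124/4389655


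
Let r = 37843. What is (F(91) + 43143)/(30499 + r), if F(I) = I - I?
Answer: 43143/68342 ≈ 0.63128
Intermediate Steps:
F(I) = 0
(F(91) + 43143)/(30499 + r) = (0 + 43143)/(30499 + 37843) = 43143/68342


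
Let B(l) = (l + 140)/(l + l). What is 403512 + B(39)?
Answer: 31474115/78 ≈ 4.0351e+5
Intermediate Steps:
B(l) = (140 + l)/(2*l) (B(l) = (140 + l)/((2*l)) = (140 + l)*(1/(2*l)) = (140 + l)/(2*l))
403512 + B(39) = 403512 + (1/2)*(140 + 39)/39 = 403512 + (1/2)*(1/39)*179 = 403512 + 179/78 = 31474115/78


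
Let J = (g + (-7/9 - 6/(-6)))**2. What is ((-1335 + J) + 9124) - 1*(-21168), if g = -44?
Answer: 2500753/81 ≈ 30874.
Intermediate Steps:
J = 155236/81 (J = (-44 + (-7/9 - 6/(-6)))**2 = (-44 + (-7*1/9 - 6*(-1/6)))**2 = (-44 + (-7/9 + 1))**2 = (-44 + 2/9)**2 = (-394/9)**2 = 155236/81 ≈ 1916.5)
((-1335 + J) + 9124) - 1*(-21168) = ((-1335 + 155236/81) + 9124) - 1*(-21168) = (47101/81 + 9124) + 21168 = 786145/81 + 21168 = 2500753/81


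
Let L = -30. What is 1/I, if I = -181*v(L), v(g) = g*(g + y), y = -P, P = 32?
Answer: -1/336660 ≈ -2.9704e-6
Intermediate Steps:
y = -32 (y = -1*32 = -32)
v(g) = g*(-32 + g) (v(g) = g*(g - 32) = g*(-32 + g))
I = -336660 (I = -(-5430)*(-32 - 30) = -(-5430)*(-62) = -181*1860 = -336660)
1/I = 1/(-336660) = -1/336660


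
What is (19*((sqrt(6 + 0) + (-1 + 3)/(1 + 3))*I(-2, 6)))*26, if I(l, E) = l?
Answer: -494 - 988*sqrt(6) ≈ -2914.1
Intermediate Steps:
(19*((sqrt(6 + 0) + (-1 + 3)/(1 + 3))*I(-2, 6)))*26 = (19*((sqrt(6 + 0) + (-1 + 3)/(1 + 3))*(-2)))*26 = (19*((sqrt(6) + 2/4)*(-2)))*26 = (19*((sqrt(6) + 2*(1/4))*(-2)))*26 = (19*((sqrt(6) + 1/2)*(-2)))*26 = (19*((1/2 + sqrt(6))*(-2)))*26 = (19*(-1 - 2*sqrt(6)))*26 = (-19 - 38*sqrt(6))*26 = -494 - 988*sqrt(6)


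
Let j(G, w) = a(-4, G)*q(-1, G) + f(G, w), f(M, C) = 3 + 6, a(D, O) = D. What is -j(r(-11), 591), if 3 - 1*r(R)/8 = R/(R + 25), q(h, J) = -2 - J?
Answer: -967/7 ≈ -138.14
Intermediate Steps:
f(M, C) = 9
r(R) = 24 - 8*R/(25 + R) (r(R) = 24 - 8*R/(R + 25) = 24 - 8*R/(25 + R))
j(G, w) = 17 + 4*G (j(G, w) = -4*(-2 - G) + 9 = (8 + 4*G) + 9 = 17 + 4*G)
-j(r(-11), 591) = -(17 + 4*(8*(75 + 2*(-11))/(25 - 11))) = -(17 + 4*(8*(75 - 22)/14)) = -(17 + 4*(8*(1/14)*53)) = -(17 + 4*(212/7)) = -(17 + 848/7) = -1*967/7 = -967/7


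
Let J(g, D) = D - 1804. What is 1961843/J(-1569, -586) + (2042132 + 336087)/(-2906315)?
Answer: -1141483536391/1389218570 ≈ -821.67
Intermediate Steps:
J(g, D) = -1804 + D
1961843/J(-1569, -586) + (2042132 + 336087)/(-2906315) = 1961843/(-1804 - 586) + (2042132 + 336087)/(-2906315) = 1961843/(-2390) + 2378219*(-1/2906315) = 1961843*(-1/2390) - 2378219/2906315 = -1961843/2390 - 2378219/2906315 = -1141483536391/1389218570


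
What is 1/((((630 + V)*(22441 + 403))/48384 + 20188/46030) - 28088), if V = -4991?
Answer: -39769920/1198926358823 ≈ -3.3171e-5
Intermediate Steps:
1/((((630 + V)*(22441 + 403))/48384 + 20188/46030) - 28088) = 1/((((630 - 4991)*(22441 + 403))/48384 + 20188/46030) - 28088) = 1/((-4361*22844*(1/48384) + 20188*(1/46030)) - 28088) = 1/((-99622684*1/48384 + 10094/23015) - 28088) = 1/((-3557953/1728 + 10094/23015) - 28088) = 1/(-81868845863/39769920 - 28088) = 1/(-1198926358823/39769920) = -39769920/1198926358823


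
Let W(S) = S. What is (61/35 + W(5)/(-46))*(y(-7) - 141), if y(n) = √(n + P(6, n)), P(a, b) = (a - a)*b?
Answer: -370971/1610 + 2631*I*√7/1610 ≈ -230.42 + 4.3236*I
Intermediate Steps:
P(a, b) = 0 (P(a, b) = 0*b = 0)
y(n) = √n (y(n) = √(n + 0) = √n)
(61/35 + W(5)/(-46))*(y(-7) - 141) = (61/35 + 5/(-46))*(√(-7) - 141) = (61*(1/35) + 5*(-1/46))*(I*√7 - 141) = (61/35 - 5/46)*(-141 + I*√7) = 2631*(-141 + I*√7)/1610 = -370971/1610 + 2631*I*√7/1610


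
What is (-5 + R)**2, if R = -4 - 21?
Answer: 900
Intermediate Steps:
R = -25
(-5 + R)**2 = (-5 - 25)**2 = (-30)**2 = 900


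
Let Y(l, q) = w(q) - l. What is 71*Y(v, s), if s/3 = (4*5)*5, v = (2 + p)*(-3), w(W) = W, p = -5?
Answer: 20661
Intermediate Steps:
v = 9 (v = (2 - 5)*(-3) = -3*(-3) = 9)
s = 300 (s = 3*((4*5)*5) = 3*(20*5) = 3*100 = 300)
Y(l, q) = q - l
71*Y(v, s) = 71*(300 - 1*9) = 71*(300 - 9) = 71*291 = 20661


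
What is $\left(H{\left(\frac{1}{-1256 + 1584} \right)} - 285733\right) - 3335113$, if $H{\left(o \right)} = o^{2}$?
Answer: $- \frac{389545096063}{107584} \approx -3.6208 \cdot 10^{6}$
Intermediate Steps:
$\left(H{\left(\frac{1}{-1256 + 1584} \right)} - 285733\right) - 3335113 = \left(\left(\frac{1}{-1256 + 1584}\right)^{2} - 285733\right) - 3335113 = \left(\left(\frac{1}{328}\right)^{2} - 285733\right) - 3335113 = \left(\frac{1}{107584} - 285733\right) - 3335113 = - \frac{30740299071}{107584} - 3335113 = - \frac{389545096063}{107584}$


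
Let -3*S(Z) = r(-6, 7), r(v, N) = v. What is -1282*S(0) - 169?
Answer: -2733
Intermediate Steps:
S(Z) = 2 (S(Z) = -⅓*(-6) = 2)
-1282*S(0) - 169 = -1282*2 - 169 = -2564 - 169 = -2733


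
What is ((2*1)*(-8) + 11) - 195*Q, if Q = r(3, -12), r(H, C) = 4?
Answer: -785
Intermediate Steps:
Q = 4
((2*1)*(-8) + 11) - 195*Q = ((2*1)*(-8) + 11) - 195*4 = (2*(-8) + 11) - 780 = (-16 + 11) - 780 = -5 - 780 = -785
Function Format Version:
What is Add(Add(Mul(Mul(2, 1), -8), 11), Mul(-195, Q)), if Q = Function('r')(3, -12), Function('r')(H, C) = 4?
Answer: -785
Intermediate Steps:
Q = 4
Add(Add(Mul(Mul(2, 1), -8), 11), Mul(-195, Q)) = Add(Add(Mul(Mul(2, 1), -8), 11), Mul(-195, 4)) = Add(Add(Mul(2, -8), 11), -780) = Add(Add(-16, 11), -780) = Add(-5, -780) = -785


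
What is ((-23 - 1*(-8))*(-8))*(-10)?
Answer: -1200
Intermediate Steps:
((-23 - 1*(-8))*(-8))*(-10) = ((-23 + 8)*(-8))*(-10) = -15*(-8)*(-10) = 120*(-10) = -1200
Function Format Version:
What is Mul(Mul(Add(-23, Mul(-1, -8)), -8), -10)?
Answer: -1200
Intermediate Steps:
Mul(Mul(Add(-23, Mul(-1, -8)), -8), -10) = Mul(Mul(Add(-23, 8), -8), -10) = Mul(Mul(-15, -8), -10) = Mul(120, -10) = -1200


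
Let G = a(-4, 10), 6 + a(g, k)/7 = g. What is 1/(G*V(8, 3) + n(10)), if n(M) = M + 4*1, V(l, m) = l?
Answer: -1/546 ≈ -0.0018315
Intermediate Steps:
a(g, k) = -42 + 7*g
G = -70 (G = -42 + 7*(-4) = -42 - 28 = -70)
n(M) = 4 + M (n(M) = M + 4 = 4 + M)
1/(G*V(8, 3) + n(10)) = 1/(-70*8 + (4 + 10)) = 1/(-560 + 14) = 1/(-546) = -1/546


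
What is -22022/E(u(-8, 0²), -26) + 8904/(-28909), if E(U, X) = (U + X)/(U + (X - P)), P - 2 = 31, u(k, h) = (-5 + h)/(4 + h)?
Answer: -153429764054/3151081 ≈ -48691.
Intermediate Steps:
u(k, h) = (-5 + h)/(4 + h)
P = 33 (P = 2 + 31 = 33)
E(U, X) = (U + X)/(-33 + U + X) (E(U, X) = (U + X)/(U + (X - 1*33)) = (U + X)/(U + (X - 33)) = (U + X)/(U + (-33 + X)) = (U + X)/(-33 + U + X))
-22022/E(u(-8, 0²), -26) + 8904/(-28909) = -22022*(-33 + (-5 + 0²)/(4 + 0²) - 26)/((-5 + 0²)/(4 + 0²) - 26) + 8904/(-28909) = -22022*(-33 + (-5 + 0)/(4 + 0) - 26)/((-5 + 0)/(4 + 0) - 26) + 8904*(-1/28909) = -22022*(-33 - 5/4 - 26)/(-5/4 - 26) - 8904/28909 = -22022/(-109/4/(-241/4)) - 8904/28909 = -22022/((-4/241*(-109/4))) - 8904/28909 = -22022/109/241 - 8904/28909 = -22022*241/109 - 8904/28909 = -5307302/109 - 8904/28909 = -153429764054/3151081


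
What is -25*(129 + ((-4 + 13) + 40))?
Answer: -4450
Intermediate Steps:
-25*(129 + ((-4 + 13) + 40)) = -25*(129 + (9 + 40)) = -25*(129 + 49) = -25*178 = -4450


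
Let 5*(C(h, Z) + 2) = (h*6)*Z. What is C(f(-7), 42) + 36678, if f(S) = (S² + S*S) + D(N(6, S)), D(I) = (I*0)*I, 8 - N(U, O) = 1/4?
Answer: 208076/5 ≈ 41615.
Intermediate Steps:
N(U, O) = 31/4 (N(U, O) = 8 - 1/4 = 8 - 1*¼ = 8 - ¼ = 31/4)
D(I) = 0 (D(I) = 0*I = 0)
f(S) = 2*S² (f(S) = (S² + S*S) + 0 = (S² + S²) + 0 = 2*S² + 0 = 2*S²)
C(h, Z) = -2 + 6*Z*h/5 (C(h, Z) = -2 + ((h*6)*Z)/5 = -2 + ((6*h)*Z)/5 = -2 + (6*Z*h)/5 = -2 + 6*Z*h/5)
C(f(-7), 42) + 36678 = (-2 + (6/5)*42*(2*(-7)²)) + 36678 = (-2 + (6/5)*42*(2*49)) + 36678 = (-2 + (6/5)*42*98) + 36678 = (-2 + 24696/5) + 36678 = 24686/5 + 36678 = 208076/5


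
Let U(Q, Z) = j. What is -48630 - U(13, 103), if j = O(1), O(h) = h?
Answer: -48631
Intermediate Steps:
j = 1
U(Q, Z) = 1
-48630 - U(13, 103) = -48630 - 1*1 = -48630 - 1 = -48631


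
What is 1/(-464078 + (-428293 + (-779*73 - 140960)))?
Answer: -1/1090198 ≈ -9.1726e-7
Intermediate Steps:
1/(-464078 + (-428293 + (-779*73 - 140960))) = 1/(-464078 + (-428293 + (-56867 - 140960))) = 1/(-464078 + (-428293 - 197827)) = 1/(-464078 - 626120) = 1/(-1090198) = -1/1090198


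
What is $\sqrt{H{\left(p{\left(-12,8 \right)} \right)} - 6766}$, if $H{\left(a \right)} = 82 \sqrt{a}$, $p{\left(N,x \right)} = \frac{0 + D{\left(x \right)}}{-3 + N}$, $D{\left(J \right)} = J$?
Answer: $\frac{\sqrt{-1522350 + 2460 i \sqrt{30}}}{15} \approx 0.36401 + 82.256 i$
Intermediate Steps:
$p{\left(N,x \right)} = \frac{x}{-3 + N}$ ($p{\left(N,x \right)} = \frac{0 + x}{-3 + N} = \frac{x}{-3 + N}$)
$\sqrt{H{\left(p{\left(-12,8 \right)} \right)} - 6766} = \sqrt{82 \sqrt{\frac{8}{-3 - 12}} - 6766} = \sqrt{82 \sqrt{\frac{8}{-15}} - 6766} = \sqrt{82 \sqrt{8 \left(- \frac{1}{15}\right)} - 6766} = \sqrt{82 \sqrt{- \frac{8}{15}} - 6766} = \sqrt{82 \frac{2 i \sqrt{30}}{15} - 6766} = \sqrt{\frac{164 i \sqrt{30}}{15} - 6766} = \sqrt{-6766 + \frac{164 i \sqrt{30}}{15}}$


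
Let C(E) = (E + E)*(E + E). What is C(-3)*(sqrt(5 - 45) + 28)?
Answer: 1008 + 72*I*sqrt(10) ≈ 1008.0 + 227.68*I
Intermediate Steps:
C(E) = 4*E**2 (C(E) = (2*E)*(2*E) = 4*E**2)
C(-3)*(sqrt(5 - 45) + 28) = (4*(-3)**2)*(sqrt(5 - 45) + 28) = (4*9)*(sqrt(-40) + 28) = 36*(2*I*sqrt(10) + 28) = 36*(28 + 2*I*sqrt(10)) = 1008 + 72*I*sqrt(10)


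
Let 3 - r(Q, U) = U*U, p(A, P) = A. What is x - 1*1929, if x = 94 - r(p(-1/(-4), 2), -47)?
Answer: 371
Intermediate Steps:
r(Q, U) = 3 - U**2 (r(Q, U) = 3 - U*U = 3 - U**2)
x = 2300 (x = 94 - (3 - 1*(-47)**2) = 94 - (3 - 1*2209) = 94 - (3 - 2209) = 94 - 1*(-2206) = 94 + 2206 = 2300)
x - 1*1929 = 2300 - 1*1929 = 2300 - 1929 = 371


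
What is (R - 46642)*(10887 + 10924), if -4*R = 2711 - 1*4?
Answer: -4128277025/4 ≈ -1.0321e+9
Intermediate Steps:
R = -2707/4 (R = -(2711 - 1*4)/4 = -(2711 - 4)/4 = -¼*2707 = -2707/4 ≈ -676.75)
(R - 46642)*(10887 + 10924) = (-2707/4 - 46642)*(10887 + 10924) = -189275/4*21811 = -4128277025/4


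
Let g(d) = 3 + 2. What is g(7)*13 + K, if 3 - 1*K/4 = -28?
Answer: 189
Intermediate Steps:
g(d) = 5
K = 124 (K = 12 - 4*(-28) = 12 + 112 = 124)
g(7)*13 + K = 5*13 + 124 = 65 + 124 = 189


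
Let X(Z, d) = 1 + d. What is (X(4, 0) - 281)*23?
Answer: -6440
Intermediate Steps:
(X(4, 0) - 281)*23 = ((1 + 0) - 281)*23 = (1 - 281)*23 = -280*23 = -6440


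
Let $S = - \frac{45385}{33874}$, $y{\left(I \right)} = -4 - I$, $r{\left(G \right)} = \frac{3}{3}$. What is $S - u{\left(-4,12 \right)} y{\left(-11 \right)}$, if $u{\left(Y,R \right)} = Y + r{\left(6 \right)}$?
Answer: $\frac{665969}{33874} \approx 19.66$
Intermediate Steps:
$r{\left(G \right)} = 1$ ($r{\left(G \right)} = 3 \cdot \frac{1}{3} = 1$)
$u{\left(Y,R \right)} = 1 + Y$ ($u{\left(Y,R \right)} = Y + 1 = 1 + Y$)
$S = - \frac{45385}{33874}$ ($S = \left(-45385\right) \frac{1}{33874} = - \frac{45385}{33874} \approx -1.3398$)
$S - u{\left(-4,12 \right)} y{\left(-11 \right)} = - \frac{45385}{33874} - \left(1 - 4\right) \left(-4 - -11\right) = - \frac{45385}{33874} - - 3 \left(-4 + 11\right) = - \frac{45385}{33874} - \left(-3\right) 7 = - \frac{45385}{33874} - -21 = - \frac{45385}{33874} + 21 = \frac{665969}{33874}$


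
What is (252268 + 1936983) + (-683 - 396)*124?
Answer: 2055455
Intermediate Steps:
(252268 + 1936983) + (-683 - 396)*124 = 2189251 - 1079*124 = 2189251 - 133796 = 2055455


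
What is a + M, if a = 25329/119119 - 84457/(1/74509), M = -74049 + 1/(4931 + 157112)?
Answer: -2478932661680639412/393926533 ≈ -6.2929e+9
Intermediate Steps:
M = -11999122106/162043 (M = -74049 + 1/162043 = -11999122106/162043 ≈ -74049.)
a = -749592830908618/119119 (a = 25329*(1/119119) - 84457/1/74509 = 25329/119119 - 84457*74509 = 25329/119119 - 6292806613 = -749592830908618/119119 ≈ -6.2928e+9)
a + M = -749592830908618/119119 - 11999122106/162043 = -2478932661680639412/393926533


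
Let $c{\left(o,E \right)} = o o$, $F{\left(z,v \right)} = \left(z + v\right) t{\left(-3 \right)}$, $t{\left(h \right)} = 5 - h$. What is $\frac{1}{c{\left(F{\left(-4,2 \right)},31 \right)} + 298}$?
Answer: $\frac{1}{554} \approx 0.0018051$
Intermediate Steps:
$F{\left(z,v \right)} = 8 v + 8 z$ ($F{\left(z,v \right)} = \left(z + v\right) \left(5 - -3\right) = \left(v + z\right) \left(5 + 3\right) = \left(v + z\right) 8 = 8 v + 8 z$)
$c{\left(o,E \right)} = o^{2}$
$\frac{1}{c{\left(F{\left(-4,2 \right)},31 \right)} + 298} = \frac{1}{\left(8 \cdot 2 + 8 \left(-4\right)\right)^{2} + 298} = \frac{1}{\left(16 - 32\right)^{2} + 298} = \frac{1}{\left(-16\right)^{2} + 298} = \frac{1}{256 + 298} = \frac{1}{554}$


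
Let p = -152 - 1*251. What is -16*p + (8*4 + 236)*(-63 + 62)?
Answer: 6180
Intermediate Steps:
p = -403 (p = -152 - 251 = -403)
-16*p + (8*4 + 236)*(-63 + 62) = -16*(-403) + (8*4 + 236)*(-63 + 62) = 6448 + (32 + 236)*(-1) = 6448 + 268*(-1) = 6448 - 268 = 6180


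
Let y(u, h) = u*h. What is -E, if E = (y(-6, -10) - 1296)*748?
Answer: 924528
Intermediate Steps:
y(u, h) = h*u
E = -924528 (E = (-10*(-6) - 1296)*748 = (60 - 1296)*748 = -1236*748 = -924528)
-E = -1*(-924528) = 924528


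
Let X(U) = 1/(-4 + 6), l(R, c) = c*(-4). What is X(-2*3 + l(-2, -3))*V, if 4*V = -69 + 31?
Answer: -19/4 ≈ -4.7500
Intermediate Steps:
l(R, c) = -4*c
V = -19/2 (V = (-69 + 31)/4 = (¼)*(-38) = -19/2 ≈ -9.5000)
X(U) = ½ (X(U) = 1/2 = ½)
X(-2*3 + l(-2, -3))*V = (½)*(-19/2) = -19/4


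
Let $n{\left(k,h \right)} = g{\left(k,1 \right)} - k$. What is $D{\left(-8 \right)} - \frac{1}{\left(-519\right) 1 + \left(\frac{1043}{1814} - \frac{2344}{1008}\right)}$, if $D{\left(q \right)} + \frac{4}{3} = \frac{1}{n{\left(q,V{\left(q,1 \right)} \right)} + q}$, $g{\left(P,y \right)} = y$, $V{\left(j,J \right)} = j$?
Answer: $- \frac{29584777}{89268600} \approx -0.33141$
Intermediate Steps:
$n{\left(k,h \right)} = 1 - k$
$D{\left(q \right)} = - \frac{1}{3}$ ($D{\left(q \right)} = - \frac{4}{3} + \frac{1}{\left(1 - q\right) + q} = - \frac{4}{3} + 1^{-1} = - \frac{4}{3} + 1 = - \frac{1}{3}$)
$D{\left(-8 \right)} - \frac{1}{\left(-519\right) 1 + \left(\frac{1043}{1814} - \frac{2344}{1008}\right)} = - \frac{1}{3} - \frac{1}{\left(-519\right) 1 + \left(\frac{1043}{1814} - \frac{2344}{1008}\right)} = - \frac{1}{3} - \frac{1}{-519 + \left(1043 \cdot \frac{1}{1814} - \frac{293}{126}\right)} = - \frac{1}{3} - \frac{1}{-519 + \left(\frac{1043}{1814} - \frac{293}{126}\right)} = - \frac{1}{3} - \frac{1}{-519 - \frac{100021}{57141}} = - \frac{1}{3} - \frac{1}{- \frac{29756200}{57141}} = - \frac{1}{3} - - \frac{57141}{29756200} = - \frac{1}{3} + \frac{57141}{29756200} = - \frac{29584777}{89268600}$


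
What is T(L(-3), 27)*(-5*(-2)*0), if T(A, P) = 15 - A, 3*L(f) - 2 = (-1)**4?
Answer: 0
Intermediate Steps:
L(f) = 1 (L(f) = 2/3 + (1/3)*(-1)**4 = 2/3 + (1/3)*1 = 2/3 + 1/3 = 1)
T(L(-3), 27)*(-5*(-2)*0) = (15 - 1*1)*(-5*(-2)*0) = (15 - 1)*(10*0) = 14*0 = 0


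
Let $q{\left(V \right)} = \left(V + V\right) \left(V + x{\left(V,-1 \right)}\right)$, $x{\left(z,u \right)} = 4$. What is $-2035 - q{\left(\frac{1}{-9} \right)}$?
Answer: $- \frac{164765}{81} \approx -2034.1$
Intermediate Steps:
$q{\left(V \right)} = 2 V \left(4 + V\right)$ ($q{\left(V \right)} = \left(V + V\right) \left(V + 4\right) = 2 V \left(4 + V\right)$)
$-2035 - q{\left(\frac{1}{-9} \right)} = -2035 - \frac{2 \left(4 + \frac{1}{-9}\right)}{-9} = -2035 - 2 \left(- \frac{1}{9}\right) \left(4 - \frac{1}{9}\right) = -2035 - 2 \left(- \frac{1}{9}\right) \frac{35}{9} = -2035 - - \frac{70}{81} = -2035 + \frac{70}{81} = - \frac{164765}{81}$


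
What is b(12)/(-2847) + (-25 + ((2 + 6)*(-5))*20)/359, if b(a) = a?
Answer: -784361/340691 ≈ -2.3023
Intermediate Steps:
b(12)/(-2847) + (-25 + ((2 + 6)*(-5))*20)/359 = 12/(-2847) + (-25 + ((2 + 6)*(-5))*20)/359 = 12*(-1/2847) + (-25 + (8*(-5))*20)*(1/359) = -4/949 + (-25 - 40*20)*(1/359) = -4/949 + (-25 - 800)*(1/359) = -4/949 - 825*1/359 = -4/949 - 825/359 = -784361/340691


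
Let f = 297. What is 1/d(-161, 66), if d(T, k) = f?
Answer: 1/297 ≈ 0.0033670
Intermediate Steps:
d(T, k) = 297
1/d(-161, 66) = 1/297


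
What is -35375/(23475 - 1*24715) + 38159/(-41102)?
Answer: 140666609/5096648 ≈ 27.600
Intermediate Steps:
-35375/(23475 - 1*24715) + 38159/(-41102) = -35375/(23475 - 24715) + 38159*(-1/41102) = -35375/(-1240) - 38159/41102 = -35375*(-1/1240) - 38159/41102 = 7075/248 - 38159/41102 = 140666609/5096648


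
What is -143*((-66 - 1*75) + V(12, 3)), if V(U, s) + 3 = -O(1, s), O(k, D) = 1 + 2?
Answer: 21021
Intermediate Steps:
O(k, D) = 3
V(U, s) = -6 (V(U, s) = -3 - 1*3 = -3 - 3 = -6)
-143*((-66 - 1*75) + V(12, 3)) = -143*((-66 - 1*75) - 6) = -143*((-66 - 75) - 6) = -143*(-141 - 6) = -143*(-147) = 21021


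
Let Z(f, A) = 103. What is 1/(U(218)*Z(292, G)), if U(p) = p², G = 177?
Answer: 1/4894972 ≈ 2.0429e-7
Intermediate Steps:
1/(U(218)*Z(292, G)) = 1/(218²*103) = (1/103)/47524 = (1/47524)*(1/103) = 1/4894972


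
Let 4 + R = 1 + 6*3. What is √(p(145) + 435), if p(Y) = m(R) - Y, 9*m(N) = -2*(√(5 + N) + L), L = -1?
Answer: 2*√(653 - √5)/3 ≈ 17.007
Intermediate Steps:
R = 15 (R = -4 + (1 + 6*3) = -4 + (1 + 18) = -4 + 19 = 15)
m(N) = 2/9 - 2*√(5 + N)/9 (m(N) = (-2*(√(5 + N) - 1))/9 = (-2*(-1 + √(5 + N)))/9 = (2 - 2*√(5 + N))/9 = 2/9 - 2*√(5 + N)/9)
p(Y) = 2/9 - Y - 4*√5/9 (p(Y) = (2/9 - 2*√(5 + 15)/9) - Y = (2/9 - 4*√5/9) - Y = 2/9 - Y - 4*√5/9)
√(p(145) + 435) = √((2/9 - 1*145 - 4*√5/9) + 435) = √((2/9 - 145 - 4*√5/9) + 435) = √((-1303/9 - 4*√5/9) + 435) = √(2612/9 - 4*√5/9)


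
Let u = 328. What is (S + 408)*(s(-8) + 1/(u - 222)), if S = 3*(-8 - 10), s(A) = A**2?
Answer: 1200945/53 ≈ 22659.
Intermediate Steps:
S = -54 (S = 3*(-18) = -54)
(S + 408)*(s(-8) + 1/(u - 222)) = (-54 + 408)*((-8)**2 + 1/(328 - 222)) = 354*(64 + 1/106) = 354*(6785/106) = 1200945/53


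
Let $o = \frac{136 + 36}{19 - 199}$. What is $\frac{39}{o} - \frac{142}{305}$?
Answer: $- \frac{541381}{13115} \approx -41.28$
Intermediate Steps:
$o = - \frac{43}{45}$ ($o = \frac{172}{-180} = 172 \left(- \frac{1}{180}\right) = - \frac{43}{45} \approx -0.95556$)
$\frac{39}{o} - \frac{142}{305} = \frac{39}{- \frac{43}{45}} - \frac{142}{305} = 39 \left(- \frac{45}{43}\right) - \frac{142}{305} = - \frac{1755}{43} - \frac{142}{305} = - \frac{541381}{13115}$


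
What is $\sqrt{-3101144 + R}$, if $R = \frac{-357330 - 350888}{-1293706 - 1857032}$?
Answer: $\frac{i \sqrt{10557448304706347}}{58347} \approx 1761.0 i$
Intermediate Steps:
$R = \frac{354109}{1575369}$ ($R = - \frac{708218}{-3150738} = \left(-708218\right) \left(- \frac{1}{3150738}\right) = \frac{354109}{1575369} \approx 0.22478$)
$\sqrt{-3101144 + R} = \sqrt{-3101144 + \frac{354109}{1575369}} = \sqrt{- \frac{4885445768027}{1575369}} = \frac{i \sqrt{10557448304706347}}{58347}$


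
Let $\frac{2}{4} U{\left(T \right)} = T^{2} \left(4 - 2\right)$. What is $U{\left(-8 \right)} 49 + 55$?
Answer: $12599$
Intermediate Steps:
$U{\left(T \right)} = 4 T^{2}$ ($U{\left(T \right)} = 2 T^{2} \left(4 - 2\right) = 2 T^{2} \cdot 2 = 2 \cdot 2 T^{2} = 4 T^{2}$)
$U{\left(-8 \right)} 49 + 55 = 4 \left(-8\right)^{2} \cdot 49 + 55 = 4 \cdot 64 \cdot 49 + 55 = 256 \cdot 49 + 55 = 12544 + 55 = 12599$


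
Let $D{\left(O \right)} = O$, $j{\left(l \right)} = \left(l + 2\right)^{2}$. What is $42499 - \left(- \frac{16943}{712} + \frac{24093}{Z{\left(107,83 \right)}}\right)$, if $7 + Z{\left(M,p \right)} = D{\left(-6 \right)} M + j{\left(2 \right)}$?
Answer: $\frac{6394002813}{150232} \approx 42561.0$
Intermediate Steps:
$j{\left(l \right)} = \left(2 + l\right)^{2}$
$Z{\left(M,p \right)} = 9 - 6 M$ ($Z{\left(M,p \right)} = -7 - \left(- \left(2 + 2\right)^{2} + 6 M\right) = -7 - \left(-16 + 6 M\right) = 9 - 6 M$)
$42499 - \left(- \frac{16943}{712} + \frac{24093}{Z{\left(107,83 \right)}}\right) = 42499 - \left(- \frac{16943}{712} + \frac{24093}{9 - 642}\right) = 42499 - \left(\left(-16943\right) \frac{1}{712} + \frac{24093}{9 - 642}\right) = 42499 - \left(- \frac{16943}{712} + \frac{24093}{-633}\right) = 42499 - \left(- \frac{16943}{712} + 24093 \left(- \frac{1}{633}\right)\right) = 42499 - \left(- \frac{16943}{712} - \frac{8031}{211}\right) = 42499 - - \frac{9293045}{150232} = 42499 + \frac{9293045}{150232} = \frac{6394002813}{150232}$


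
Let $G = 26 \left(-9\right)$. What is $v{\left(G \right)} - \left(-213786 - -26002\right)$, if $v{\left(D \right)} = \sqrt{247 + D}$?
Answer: $187784 + \sqrt{13} \approx 1.8779 \cdot 10^{5}$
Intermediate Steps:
$G = -234$
$v{\left(G \right)} - \left(-213786 - -26002\right) = \sqrt{247 - 234} - \left(-213786 - -26002\right) = \sqrt{13} - \left(-213786 + 26002\right) = \sqrt{13} - -187784 = \sqrt{13} + 187784 = 187784 + \sqrt{13}$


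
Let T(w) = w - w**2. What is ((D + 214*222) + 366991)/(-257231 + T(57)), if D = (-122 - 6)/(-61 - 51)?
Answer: -2901501/1822961 ≈ -1.5916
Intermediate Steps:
D = 8/7 (D = -128/(-112) = -128*(-1/112) = 8/7 ≈ 1.1429)
((D + 214*222) + 366991)/(-257231 + T(57)) = ((8/7 + 214*222) + 366991)/(-257231 + 57*(1 - 1*57)) = ((8/7 + 47508) + 366991)/(-257231 + 57*(1 - 57)) = (332564/7 + 366991)/(-257231 + 57*(-56)) = 2901501/(7*(-257231 - 3192)) = (2901501/7)/(-260423) = (2901501/7)*(-1/260423) = -2901501/1822961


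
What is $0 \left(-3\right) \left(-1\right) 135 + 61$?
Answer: $61$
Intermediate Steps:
$0 \left(-3\right) \left(-1\right) 135 + 61 = 0 \left(-1\right) 135 + 61 = 0 \cdot 135 + 61 = 0 + 61 = 61$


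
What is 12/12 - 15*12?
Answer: -179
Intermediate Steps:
12/12 - 15*12 = 12*(1/12) - 180 = 1 - 180 = -179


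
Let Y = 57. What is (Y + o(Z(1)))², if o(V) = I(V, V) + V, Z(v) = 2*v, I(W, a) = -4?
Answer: 3025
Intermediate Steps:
o(V) = -4 + V
(Y + o(Z(1)))² = (57 + (-4 + 2*1))² = (57 + (-4 + 2))² = (57 - 2)² = 55² = 3025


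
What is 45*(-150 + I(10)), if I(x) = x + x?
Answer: -5850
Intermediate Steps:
I(x) = 2*x
45*(-150 + I(10)) = 45*(-150 + 2*10) = 45*(-150 + 20) = 45*(-130) = -5850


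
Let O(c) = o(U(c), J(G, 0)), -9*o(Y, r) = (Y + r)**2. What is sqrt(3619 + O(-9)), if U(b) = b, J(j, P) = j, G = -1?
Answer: sqrt(32471)/3 ≈ 60.066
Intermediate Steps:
o(Y, r) = -(Y + r)**2/9
O(c) = -(-1 + c)**2/9 (O(c) = -(c - 1)**2/9 = -(-1 + c)**2/9)
sqrt(3619 + O(-9)) = sqrt(3619 - (-1 - 9)**2/9) = sqrt(3619 - 1/9*(-10)**2) = sqrt(3619 - 1/9*100) = sqrt(3619 - 100/9) = sqrt(32471/9) = sqrt(32471)/3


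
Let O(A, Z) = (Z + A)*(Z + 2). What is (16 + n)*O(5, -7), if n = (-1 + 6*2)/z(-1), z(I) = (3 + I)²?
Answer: 375/2 ≈ 187.50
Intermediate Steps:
O(A, Z) = (2 + Z)*(A + Z) (O(A, Z) = (A + Z)*(2 + Z) = (2 + Z)*(A + Z))
n = 11/4 (n = (-1 + 6*2)/((3 - 1)²) = (-1 + 12)/(2²) = 11/4 ≈ 2.7500)
(16 + n)*O(5, -7) = (16 + 11/4)*((-7)² + 2*5 + 2*(-7) + 5*(-7)) = 75*(49 + 10 - 14 - 35)/4 = (75/4)*10 = 375/2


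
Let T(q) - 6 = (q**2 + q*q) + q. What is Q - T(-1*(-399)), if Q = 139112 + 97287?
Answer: -82408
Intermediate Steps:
Q = 236399
T(q) = 6 + q + 2*q**2 (T(q) = 6 + ((q**2 + q*q) + q) = 6 + ((q**2 + q**2) + q) = 6 + (2*q**2 + q) = 6 + (q + 2*q**2) = 6 + q + 2*q**2)
Q - T(-1*(-399)) = 236399 - (6 - 1*(-399) + 2*(-1*(-399))**2) = 236399 - (6 + 399 + 2*399**2) = 236399 - (6 + 399 + 2*159201) = 236399 - (6 + 399 + 318402) = 236399 - 1*318807 = 236399 - 318807 = -82408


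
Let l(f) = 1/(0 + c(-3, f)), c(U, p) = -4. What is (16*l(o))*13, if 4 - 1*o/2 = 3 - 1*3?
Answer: -52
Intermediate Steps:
o = 8 (o = 8 - 2*(3 - 1*3) = 8 - 2*(3 - 3) = 8 - 2*0 = 8 + 0 = 8)
l(f) = -1/4 (l(f) = 1/(0 - 4) = 1/(-4) = -1/4)
(16*l(o))*13 = (16*(-1/4))*13 = -4*13 = -52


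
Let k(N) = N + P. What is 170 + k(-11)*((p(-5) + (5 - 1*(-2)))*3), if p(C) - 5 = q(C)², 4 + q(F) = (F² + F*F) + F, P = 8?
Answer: -15067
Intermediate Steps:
k(N) = 8 + N (k(N) = N + 8 = 8 + N)
q(F) = -4 + F + 2*F² (q(F) = -4 + ((F² + F*F) + F) = -4 + ((F² + F²) + F) = -4 + (2*F² + F) = -4 + (F + 2*F²) = -4 + F + 2*F²)
p(C) = 5 + (-4 + C + 2*C²)²
170 + k(-11)*((p(-5) + (5 - 1*(-2)))*3) = 170 + (8 - 11)*(((5 + (-4 - 5 + 2*(-5)²)²) + (5 - 1*(-2)))*3) = 170 - 3*((5 + (-4 - 5 + 2*25)²) + (5 + 2))*3 = 170 - 3*((5 + (-4 - 5 + 50)²) + 7)*3 = 170 - 3*((5 + 41²) + 7)*3 = 170 - 3*((5 + 1681) + 7)*3 = 170 - 3*(1686 + 7)*3 = 170 - 5079*3 = 170 - 3*5079 = 170 - 15237 = -15067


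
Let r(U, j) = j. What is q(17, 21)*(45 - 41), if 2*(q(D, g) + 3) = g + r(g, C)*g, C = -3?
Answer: -96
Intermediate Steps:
q(D, g) = -3 - g (q(D, g) = -3 + (g - 3*g)/2 = -3 + (-2*g)/2 = -3 - g)
q(17, 21)*(45 - 41) = (-3 - 1*21)*(45 - 41) = (-3 - 21)*4 = -24*4 = -96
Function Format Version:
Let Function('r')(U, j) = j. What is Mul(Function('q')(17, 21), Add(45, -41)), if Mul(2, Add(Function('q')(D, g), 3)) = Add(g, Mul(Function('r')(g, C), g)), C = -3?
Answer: -96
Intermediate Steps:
Function('q')(D, g) = Add(-3, Mul(-1, g)) (Function('q')(D, g) = Add(-3, Mul(Rational(1, 2), Add(g, Mul(-3, g)))) = Add(-3, Mul(Rational(1, 2), Mul(-2, g))) = Add(-3, Mul(-1, g)))
Mul(Function('q')(17, 21), Add(45, -41)) = Mul(Add(-3, Mul(-1, 21)), Add(45, -41)) = Mul(Add(-3, -21), 4) = Mul(-24, 4) = -96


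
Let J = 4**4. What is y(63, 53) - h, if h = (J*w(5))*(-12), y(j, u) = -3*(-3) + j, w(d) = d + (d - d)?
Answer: 15432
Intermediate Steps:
w(d) = d (w(d) = d + 0 = d)
y(j, u) = 9 + j
J = 256
h = -15360 (h = (256*5)*(-12) = 1280*(-12) = -15360)
y(63, 53) - h = (9 + 63) - 1*(-15360) = 72 + 15360 = 15432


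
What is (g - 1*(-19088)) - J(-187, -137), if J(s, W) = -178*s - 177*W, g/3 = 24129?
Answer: 33940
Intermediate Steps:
g = 72387 (g = 3*24129 = 72387)
(g - 1*(-19088)) - J(-187, -137) = (72387 - 1*(-19088)) - (-178*(-187) - 177*(-137)) = (72387 + 19088) - (33286 + 24249) = 91475 - 1*57535 = 91475 - 57535 = 33940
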